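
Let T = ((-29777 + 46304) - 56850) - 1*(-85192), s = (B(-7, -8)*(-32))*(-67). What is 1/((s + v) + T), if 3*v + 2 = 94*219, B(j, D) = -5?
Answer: 3/123031 ≈ 2.4384e-5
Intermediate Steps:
s = -10720 (s = -5*(-32)*(-67) = 160*(-67) = -10720)
T = 44869 (T = (16527 - 56850) + 85192 = -40323 + 85192 = 44869)
v = 20584/3 (v = -⅔ + (94*219)/3 = -⅔ + (⅓)*20586 = -⅔ + 6862 = 20584/3 ≈ 6861.3)
1/((s + v) + T) = 1/((-10720 + 20584/3) + 44869) = 1/(-11576/3 + 44869) = 1/(123031/3) = 3/123031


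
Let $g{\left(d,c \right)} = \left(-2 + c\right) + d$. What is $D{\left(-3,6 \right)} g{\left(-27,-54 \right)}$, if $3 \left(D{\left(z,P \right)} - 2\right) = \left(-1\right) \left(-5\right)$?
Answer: $- \frac{913}{3} \approx -304.33$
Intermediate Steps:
$D{\left(z,P \right)} = \frac{11}{3}$ ($D{\left(z,P \right)} = 2 + \frac{\left(-1\right) \left(-5\right)}{3} = 2 + \frac{1}{3} \cdot 5 = 2 + \frac{5}{3} = \frac{11}{3}$)
$g{\left(d,c \right)} = -2 + c + d$
$D{\left(-3,6 \right)} g{\left(-27,-54 \right)} = \frac{11 \left(-2 - 54 - 27\right)}{3} = \frac{11}{3} \left(-83\right) = - \frac{913}{3}$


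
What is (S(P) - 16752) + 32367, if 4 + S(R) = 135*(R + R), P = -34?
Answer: 6431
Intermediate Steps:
S(R) = -4 + 270*R (S(R) = -4 + 135*(R + R) = -4 + 135*(2*R) = -4 + 270*R)
(S(P) - 16752) + 32367 = ((-4 + 270*(-34)) - 16752) + 32367 = ((-4 - 9180) - 16752) + 32367 = (-9184 - 16752) + 32367 = -25936 + 32367 = 6431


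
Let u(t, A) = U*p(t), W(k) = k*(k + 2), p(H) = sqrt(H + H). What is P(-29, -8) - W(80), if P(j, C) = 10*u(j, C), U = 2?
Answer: -6560 + 20*I*sqrt(58) ≈ -6560.0 + 152.32*I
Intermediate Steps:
p(H) = sqrt(2)*sqrt(H) (p(H) = sqrt(2*H) = sqrt(2)*sqrt(H))
W(k) = k*(2 + k)
u(t, A) = 2*sqrt(2)*sqrt(t) (u(t, A) = 2*(sqrt(2)*sqrt(t)) = 2*sqrt(2)*sqrt(t))
P(j, C) = 20*sqrt(2)*sqrt(j) (P(j, C) = 10*(2*sqrt(2)*sqrt(j)) = 20*sqrt(2)*sqrt(j))
P(-29, -8) - W(80) = 20*sqrt(2)*sqrt(-29) - 80*(2 + 80) = 20*sqrt(2)*(I*sqrt(29)) - 80*82 = 20*I*sqrt(58) - 1*6560 = 20*I*sqrt(58) - 6560 = -6560 + 20*I*sqrt(58)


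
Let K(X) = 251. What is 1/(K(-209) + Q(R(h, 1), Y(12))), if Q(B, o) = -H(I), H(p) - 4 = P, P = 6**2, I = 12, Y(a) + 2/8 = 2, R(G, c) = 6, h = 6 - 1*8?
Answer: 1/211 ≈ 0.0047393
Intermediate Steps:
h = -2 (h = 6 - 8 = -2)
Y(a) = 7/4 (Y(a) = -1/4 + 2 = 7/4)
P = 36
H(p) = 40 (H(p) = 4 + 36 = 40)
Q(B, o) = -40 (Q(B, o) = -1*40 = -40)
1/(K(-209) + Q(R(h, 1), Y(12))) = 1/(251 - 40) = 1/211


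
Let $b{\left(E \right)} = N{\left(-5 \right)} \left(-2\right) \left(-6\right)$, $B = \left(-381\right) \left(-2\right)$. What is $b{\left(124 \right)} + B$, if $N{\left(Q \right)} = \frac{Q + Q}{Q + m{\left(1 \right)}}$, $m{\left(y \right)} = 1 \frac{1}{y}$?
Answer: $792$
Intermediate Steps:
$m{\left(y \right)} = \frac{1}{y}$
$B = 762$
$N{\left(Q \right)} = \frac{2 Q}{1 + Q}$ ($N{\left(Q \right)} = \frac{Q + Q}{Q + 1^{-1}} = \frac{2 Q}{Q + 1} = \frac{2 Q}{1 + Q}$)
$b{\left(E \right)} = 30$ ($b{\left(E \right)} = 2 \left(-5\right) \frac{1}{1 - 5} \left(-2\right) \left(-6\right) = 2 \left(-5\right) \frac{1}{-4} \left(-2\right) \left(-6\right) = 2 \left(-5\right) \left(- \frac{1}{4}\right) \left(-2\right) \left(-6\right) = \frac{5}{2} \left(-2\right) \left(-6\right) = \left(-5\right) \left(-6\right) = 30$)
$b{\left(124 \right)} + B = 30 + 762 = 792$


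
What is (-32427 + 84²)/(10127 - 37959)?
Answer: 25371/27832 ≈ 0.91158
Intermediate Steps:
(-32427 + 84²)/(10127 - 37959) = (-32427 + 7056)/(-27832) = -25371*(-1/27832) = 25371/27832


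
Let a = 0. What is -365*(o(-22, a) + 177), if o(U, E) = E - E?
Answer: -64605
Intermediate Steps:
o(U, E) = 0
-365*(o(-22, a) + 177) = -365*(0 + 177) = -365*177 = -64605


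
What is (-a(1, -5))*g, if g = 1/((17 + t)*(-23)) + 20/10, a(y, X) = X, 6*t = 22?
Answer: 14245/1426 ≈ 9.9895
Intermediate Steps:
t = 11/3 (t = (1/6)*22 = 11/3 ≈ 3.6667)
g = 2849/1426 (g = 1/((17 + 11/3)*(-23)) + 20/10 = -1/23/(62/3) + 20*(1/10) = (3/62)*(-1/23) + 2 = -3/1426 + 2 = 2849/1426 ≈ 1.9979)
(-a(1, -5))*g = -1*(-5)*(2849/1426) = 5*(2849/1426) = 14245/1426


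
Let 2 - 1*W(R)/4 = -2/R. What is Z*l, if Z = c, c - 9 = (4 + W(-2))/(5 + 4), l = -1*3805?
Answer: -338645/9 ≈ -37627.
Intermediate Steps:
l = -3805
W(R) = 8 + 8/R (W(R) = 8 - (-8)/R = 8 + 8/R)
c = 89/9 (c = 9 + (4 + (8 + 8/(-2)))/(5 + 4) = 9 + (4 + (8 + 8*(-½)))/9 = 9 + (4 + (8 - 4))*(⅑) = 9 + (4 + 4)*(⅑) = 9 + 8*(⅑) = 9 + 8/9 = 89/9 ≈ 9.8889)
Z = 89/9 ≈ 9.8889
Z*l = (89/9)*(-3805) = -338645/9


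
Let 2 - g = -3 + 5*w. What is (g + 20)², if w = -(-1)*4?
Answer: 25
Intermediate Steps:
w = 4 (w = -1*(-4) = 4)
g = -15 (g = 2 - (-3 + 5*4) = 2 - (-3 + 20) = 2 - 1*17 = 2 - 17 = -15)
(g + 20)² = (-15 + 20)² = 5² = 25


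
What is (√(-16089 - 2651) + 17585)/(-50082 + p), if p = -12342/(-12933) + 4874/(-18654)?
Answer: -235689978915/671234699261 - 26805798*I*√4685/671234699261 ≈ -0.35113 - 0.0027334*I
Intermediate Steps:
p = 9288457/13402899 (p = -12342*(-1/12933) + 4874*(-1/18654) = 4114/4311 - 2437/9327 = 9288457/13402899 ≈ 0.69302)
(√(-16089 - 2651) + 17585)/(-50082 + p) = (√(-16089 - 2651) + 17585)/(-50082 + 9288457/13402899) = (√(-18740) + 17585)/(-671234699261/13402899) = (2*I*√4685 + 17585)*(-13402899/671234699261) = (17585 + 2*I*√4685)*(-13402899/671234699261) = -235689978915/671234699261 - 26805798*I*√4685/671234699261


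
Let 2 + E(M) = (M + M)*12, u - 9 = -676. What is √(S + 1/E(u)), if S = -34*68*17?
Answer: 3*I*√1119378358490/16010 ≈ 198.25*I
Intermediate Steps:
u = -667 (u = 9 - 676 = -667)
E(M) = -2 + 24*M (E(M) = -2 + (M + M)*12 = -2 + (2*M)*12 = -2 + 24*M)
S = -39304 (S = -2312*17 = -39304)
√(S + 1/E(u)) = √(-39304 + 1/(-2 + 24*(-667))) = √(-39304 + 1/(-2 - 16008)) = √(-39304 + 1/(-16010)) = √(-39304 - 1/16010) = √(-629257041/16010) = 3*I*√1119378358490/16010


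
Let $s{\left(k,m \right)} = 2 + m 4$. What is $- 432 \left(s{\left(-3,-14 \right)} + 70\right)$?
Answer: $-6912$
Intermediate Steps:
$s{\left(k,m \right)} = 2 + 4 m$
$- 432 \left(s{\left(-3,-14 \right)} + 70\right) = - 432 \left(\left(2 + 4 \left(-14\right)\right) + 70\right) = - 432 \left(\left(2 - 56\right) + 70\right) = - 432 \left(-54 + 70\right) = \left(-432\right) 16 = -6912$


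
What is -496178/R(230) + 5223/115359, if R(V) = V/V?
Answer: -19079530893/38453 ≈ -4.9618e+5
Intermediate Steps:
R(V) = 1
-496178/R(230) + 5223/115359 = -496178/1 + 5223/115359 = -496178*1 + 5223*(1/115359) = -496178 + 1741/38453 = -19079530893/38453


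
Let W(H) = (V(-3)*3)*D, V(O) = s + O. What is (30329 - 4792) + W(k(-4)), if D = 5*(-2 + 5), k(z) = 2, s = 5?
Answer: 25627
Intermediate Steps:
V(O) = 5 + O
D = 15 (D = 5*3 = 15)
W(H) = 90 (W(H) = ((5 - 3)*3)*15 = (2*3)*15 = 6*15 = 90)
(30329 - 4792) + W(k(-4)) = (30329 - 4792) + 90 = 25537 + 90 = 25627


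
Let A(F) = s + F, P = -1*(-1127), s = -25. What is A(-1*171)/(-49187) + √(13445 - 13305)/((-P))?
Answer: 196/49187 - 2*√35/1127 ≈ -0.0065140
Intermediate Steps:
P = 1127
A(F) = -25 + F
A(-1*171)/(-49187) + √(13445 - 13305)/((-P)) = (-25 - 1*171)/(-49187) + √(13445 - 13305)/((-1*1127)) = (-25 - 171)*(-1/49187) + √140/(-1127) = -196*(-1/49187) + (2*√35)*(-1/1127) = 196/49187 - 2*√35/1127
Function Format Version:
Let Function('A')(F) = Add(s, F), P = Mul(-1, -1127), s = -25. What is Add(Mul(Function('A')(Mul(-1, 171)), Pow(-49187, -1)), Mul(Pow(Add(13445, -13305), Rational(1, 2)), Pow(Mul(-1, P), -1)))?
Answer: Add(Rational(196, 49187), Mul(Rational(-2, 1127), Pow(35, Rational(1, 2)))) ≈ -0.0065140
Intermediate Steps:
P = 1127
Function('A')(F) = Add(-25, F)
Add(Mul(Function('A')(Mul(-1, 171)), Pow(-49187, -1)), Mul(Pow(Add(13445, -13305), Rational(1, 2)), Pow(Mul(-1, P), -1))) = Add(Mul(Add(-25, Mul(-1, 171)), Pow(-49187, -1)), Mul(Pow(Add(13445, -13305), Rational(1, 2)), Pow(Mul(-1, 1127), -1))) = Add(Mul(Add(-25, -171), Rational(-1, 49187)), Mul(Pow(140, Rational(1, 2)), Pow(-1127, -1))) = Add(Mul(-196, Rational(-1, 49187)), Mul(Mul(2, Pow(35, Rational(1, 2))), Rational(-1, 1127))) = Add(Rational(196, 49187), Mul(Rational(-2, 1127), Pow(35, Rational(1, 2))))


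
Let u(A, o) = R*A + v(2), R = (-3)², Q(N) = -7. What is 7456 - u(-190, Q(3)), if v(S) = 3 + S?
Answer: 9161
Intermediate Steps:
R = 9
u(A, o) = 5 + 9*A (u(A, o) = 9*A + (3 + 2) = 9*A + 5 = 5 + 9*A)
7456 - u(-190, Q(3)) = 7456 - (5 + 9*(-190)) = 7456 - (5 - 1710) = 7456 - 1*(-1705) = 7456 + 1705 = 9161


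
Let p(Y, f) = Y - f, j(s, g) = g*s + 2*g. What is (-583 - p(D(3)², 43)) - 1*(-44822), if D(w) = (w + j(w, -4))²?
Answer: -39239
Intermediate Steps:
j(s, g) = 2*g + g*s
D(w) = (-8 - 3*w)² (D(w) = (w - 4*(2 + w))² = (w + (-8 - 4*w))² = (-8 - 3*w)²)
(-583 - p(D(3)², 43)) - 1*(-44822) = (-583 - (((8 + 3*3)²)² - 1*43)) - 1*(-44822) = (-583 - (((8 + 9)²)² - 43)) + 44822 = (-583 - ((17²)² - 43)) + 44822 = (-583 - (289² - 43)) + 44822 = (-583 - (83521 - 43)) + 44822 = (-583 - 1*83478) + 44822 = (-583 - 83478) + 44822 = -84061 + 44822 = -39239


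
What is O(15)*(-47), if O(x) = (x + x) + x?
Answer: -2115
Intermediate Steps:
O(x) = 3*x (O(x) = 2*x + x = 3*x)
O(15)*(-47) = (3*15)*(-47) = 45*(-47) = -2115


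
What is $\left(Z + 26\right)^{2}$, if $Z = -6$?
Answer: $400$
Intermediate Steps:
$\left(Z + 26\right)^{2} = \left(-6 + 26\right)^{2} = 20^{2} = 400$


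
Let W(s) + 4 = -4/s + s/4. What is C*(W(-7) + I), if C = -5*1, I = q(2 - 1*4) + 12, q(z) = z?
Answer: -675/28 ≈ -24.107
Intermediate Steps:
I = 10 (I = (2 - 1*4) + 12 = (2 - 4) + 12 = -2 + 12 = 10)
C = -5
W(s) = -4 - 4/s + s/4 (W(s) = -4 + (-4/s + s/4) = -4 - 4/s + s/4)
C*(W(-7) + I) = -5*((-4 - 4/(-7) + (¼)*(-7)) + 10) = -5*((-4 - 4*(-⅐) - 7/4) + 10) = -5*((-4 + 4/7 - 7/4) + 10) = -5*(-145/28 + 10) = -5*135/28 = -675/28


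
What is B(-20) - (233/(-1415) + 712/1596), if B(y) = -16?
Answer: -9192263/564585 ≈ -16.281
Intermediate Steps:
B(-20) - (233/(-1415) + 712/1596) = -16 - (233/(-1415) + 712/1596) = -16 - (233*(-1/1415) + 712*(1/1596)) = -16 - (-233/1415 + 178/399) = -16 - 1*158903/564585 = -16 - 158903/564585 = -9192263/564585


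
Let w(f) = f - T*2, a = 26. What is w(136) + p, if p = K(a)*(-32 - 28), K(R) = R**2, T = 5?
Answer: -40434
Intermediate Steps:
w(f) = -10 + f (w(f) = f - 5*2 = f - 1*10 = f - 10 = -10 + f)
p = -40560 (p = 26**2*(-32 - 28) = 676*(-60) = -40560)
w(136) + p = (-10 + 136) - 40560 = 126 - 40560 = -40434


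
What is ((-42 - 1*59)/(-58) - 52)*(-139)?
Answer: 405185/58 ≈ 6985.9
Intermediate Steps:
((-42 - 1*59)/(-58) - 52)*(-139) = ((-42 - 59)*(-1/58) - 52)*(-139) = (-101*(-1/58) - 52)*(-139) = (101/58 - 52)*(-139) = -2915/58*(-139) = 405185/58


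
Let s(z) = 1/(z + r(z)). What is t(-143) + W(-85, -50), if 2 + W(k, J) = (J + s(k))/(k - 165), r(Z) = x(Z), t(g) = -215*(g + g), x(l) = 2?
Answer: 1275880151/20750 ≈ 61488.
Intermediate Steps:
t(g) = -430*g
r(Z) = 2
s(z) = 1/(2 + z) (s(z) = 1/(z + 2) = 1/(2 + z))
W(k, J) = -2 + (J + 1/(2 + k))/(-165 + k) (W(k, J) = -2 + (J + 1/(2 + k))/(k - 165) = -2 + (J + 1/(2 + k))/(-165 + k))
t(-143) + W(-85, -50) = -430*(-143) + (1 + (2 - 85)*(330 - 50 - 2*(-85)))/((-165 - 85)*(2 - 85)) = 61490 + (1 - 83*(330 - 50 + 170))/(-250*(-83)) = 61490 - 1/250*(-1/83)*(1 - 83*450) = 61490 - 1/250*(-1/83)*(1 - 37350) = 61490 - 1/250*(-1/83)*(-37349) = 61490 - 37349/20750 = 1275880151/20750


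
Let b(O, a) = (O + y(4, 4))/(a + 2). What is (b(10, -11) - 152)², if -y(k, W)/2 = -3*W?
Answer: 1965604/81 ≈ 24267.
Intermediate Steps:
y(k, W) = 6*W (y(k, W) = -(-6)*W = 6*W)
b(O, a) = (24 + O)/(2 + a) (b(O, a) = (O + 6*4)/(a + 2) = (O + 24)/(2 + a) = (24 + O)/(2 + a))
(b(10, -11) - 152)² = ((24 + 10)/(2 - 11) - 152)² = (34/(-9) - 152)² = (-⅑*34 - 152)² = (-34/9 - 152)² = (-1402/9)² = 1965604/81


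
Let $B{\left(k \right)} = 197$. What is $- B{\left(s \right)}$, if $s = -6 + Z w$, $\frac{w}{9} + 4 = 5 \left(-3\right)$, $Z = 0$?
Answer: $-197$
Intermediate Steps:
$w = -171$ ($w = -36 + 9 \cdot 5 \left(-3\right) = -36 + 9 \left(-15\right) = -36 - 135 = -171$)
$s = -6$ ($s = -6 + 0 \left(-171\right) = -6 + 0 = -6$)
$- B{\left(s \right)} = \left(-1\right) 197 = -197$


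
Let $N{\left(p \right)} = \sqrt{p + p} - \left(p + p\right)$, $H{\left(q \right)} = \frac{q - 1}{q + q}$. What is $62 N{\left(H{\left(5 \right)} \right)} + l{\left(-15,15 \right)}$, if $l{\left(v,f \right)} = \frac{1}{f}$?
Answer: $- \frac{743}{15} + \frac{124 \sqrt{5}}{5} \approx 5.9212$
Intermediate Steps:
$H{\left(q \right)} = \frac{-1 + q}{2 q}$
$N{\left(p \right)} = - 2 p + \sqrt{2} \sqrt{p}$ ($N{\left(p \right)} = \sqrt{2 p} - 2 p = \sqrt{2} \sqrt{p} - 2 p = - 2 p + \sqrt{2} \sqrt{p}$)
$62 N{\left(H{\left(5 \right)} \right)} + l{\left(-15,15 \right)} = 62 \left(- 2 \frac{-1 + 5}{2 \cdot 5} + \sqrt{2} \sqrt{\frac{-1 + 5}{2 \cdot 5}}\right) + \frac{1}{15} = 62 \left(- 2 \cdot \frac{1}{2} \cdot \frac{1}{5} \cdot 4 + \sqrt{2} \sqrt{\frac{1}{2} \cdot \frac{1}{5} \cdot 4}\right) + \frac{1}{15} = 62 \left(\left(-2\right) \frac{2}{5} + \sqrt{2} \sqrt{\frac{2}{5}}\right) + \frac{1}{15} = 62 \left(- \frac{4}{5} + \sqrt{2} \frac{\sqrt{10}}{5}\right) + \frac{1}{15} = 62 \left(- \frac{4}{5} + \frac{2 \sqrt{5}}{5}\right) + \frac{1}{15} = \left(- \frac{248}{5} + \frac{124 \sqrt{5}}{5}\right) + \frac{1}{15} = - \frac{743}{15} + \frac{124 \sqrt{5}}{5}$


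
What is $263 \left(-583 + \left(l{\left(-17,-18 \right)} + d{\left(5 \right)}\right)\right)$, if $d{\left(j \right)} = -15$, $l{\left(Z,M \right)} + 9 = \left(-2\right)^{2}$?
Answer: $-158589$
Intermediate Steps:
$l{\left(Z,M \right)} = -5$ ($l{\left(Z,M \right)} = -9 + \left(-2\right)^{2} = -9 + 4 = -5$)
$263 \left(-583 + \left(l{\left(-17,-18 \right)} + d{\left(5 \right)}\right)\right) = 263 \left(-583 - 20\right) = 263 \left(-603\right) = -158589$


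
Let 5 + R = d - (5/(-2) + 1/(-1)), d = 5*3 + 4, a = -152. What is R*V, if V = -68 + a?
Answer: -3850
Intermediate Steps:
d = 19 (d = 15 + 4 = 19)
R = 35/2 (R = -5 + (19 - (5/(-2) + 1/(-1))) = -5 + (19 - (5*(-1/2) + 1*(-1))) = -5 + (19 - (-5/2 - 1)) = -5 + (19 - 1*(-7/2)) = -5 + (19 + 7/2) = -5 + 45/2 = 35/2 ≈ 17.500)
V = -220 (V = -68 - 152 = -220)
R*V = (35/2)*(-220) = -3850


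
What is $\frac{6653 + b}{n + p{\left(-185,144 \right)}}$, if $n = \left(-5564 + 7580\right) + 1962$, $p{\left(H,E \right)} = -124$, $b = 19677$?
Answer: $\frac{13165}{1927} \approx 6.8319$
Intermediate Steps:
$n = 3978$ ($n = 2016 + 1962 = 3978$)
$\frac{6653 + b}{n + p{\left(-185,144 \right)}} = \frac{6653 + 19677}{3978 - 124} = \frac{26330}{3854} = 26330 \cdot \frac{1}{3854} = \frac{13165}{1927}$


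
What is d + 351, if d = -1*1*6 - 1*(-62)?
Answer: 407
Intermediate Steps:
d = 56 (d = -1*6 + 62 = -6 + 62 = 56)
d + 351 = 56 + 351 = 407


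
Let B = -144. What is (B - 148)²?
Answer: 85264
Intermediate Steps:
(B - 148)² = (-144 - 148)² = (-292)² = 85264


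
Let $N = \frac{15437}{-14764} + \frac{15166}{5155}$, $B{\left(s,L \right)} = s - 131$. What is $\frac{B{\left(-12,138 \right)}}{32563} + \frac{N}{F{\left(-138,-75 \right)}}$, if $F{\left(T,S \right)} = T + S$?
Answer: $- \frac{7018104741887}{527881836337980} \approx -0.013295$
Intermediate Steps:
$F{\left(T,S \right)} = S + T$
$B{\left(s,L \right)} = -131 + s$
$N = \frac{144333089}{76108420}$ ($N = 15437 \left(- \frac{1}{14764}\right) + 15166 \cdot \frac{1}{5155} = - \frac{15437}{14764} + \frac{15166}{5155} = \frac{144333089}{76108420} \approx 1.8964$)
$\frac{B{\left(-12,138 \right)}}{32563} + \frac{N}{F{\left(-138,-75 \right)}} = \frac{-131 - 12}{32563} + \frac{144333089}{76108420 \left(-75 - 138\right)} = \left(-143\right) \frac{1}{32563} + \frac{144333089}{76108420 \left(-213\right)} = - \frac{143}{32563} + \frac{144333089}{76108420} \left(- \frac{1}{213}\right) = - \frac{143}{32563} - \frac{144333089}{16211093460} = - \frac{7018104741887}{527881836337980}$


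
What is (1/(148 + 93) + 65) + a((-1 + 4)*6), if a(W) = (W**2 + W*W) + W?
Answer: 176172/241 ≈ 731.00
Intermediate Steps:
a(W) = W + 2*W**2 (a(W) = (W**2 + W**2) + W = 2*W**2 + W = W + 2*W**2)
(1/(148 + 93) + 65) + a((-1 + 4)*6) = (1/(148 + 93) + 65) + ((-1 + 4)*6)*(1 + 2*((-1 + 4)*6)) = (1/241 + 65) + (3*6)*(1 + 2*(3*6)) = (1/241 + 65) + 18*(1 + 2*18) = 15666/241 + 18*(1 + 36) = 15666/241 + 18*37 = 15666/241 + 666 = 176172/241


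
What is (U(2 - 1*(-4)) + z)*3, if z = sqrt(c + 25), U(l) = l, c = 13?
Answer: 18 + 3*sqrt(38) ≈ 36.493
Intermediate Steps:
z = sqrt(38) (z = sqrt(13 + 25) = sqrt(38) ≈ 6.1644)
(U(2 - 1*(-4)) + z)*3 = ((2 - 1*(-4)) + sqrt(38))*3 = ((2 + 4) + sqrt(38))*3 = (6 + sqrt(38))*3 = 18 + 3*sqrt(38)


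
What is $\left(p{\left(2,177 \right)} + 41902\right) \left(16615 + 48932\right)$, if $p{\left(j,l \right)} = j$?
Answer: $2746681488$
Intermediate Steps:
$\left(p{\left(2,177 \right)} + 41902\right) \left(16615 + 48932\right) = \left(2 + 41902\right) \left(16615 + 48932\right) = 41904 \cdot 65547 = 2746681488$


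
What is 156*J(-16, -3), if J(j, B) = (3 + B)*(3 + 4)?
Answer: 0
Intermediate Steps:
J(j, B) = 21 + 7*B (J(j, B) = (3 + B)*7 = 21 + 7*B)
156*J(-16, -3) = 156*(21 + 7*(-3)) = 156*(21 - 21) = 156*0 = 0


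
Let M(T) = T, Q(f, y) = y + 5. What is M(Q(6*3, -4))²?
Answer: 1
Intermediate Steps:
Q(f, y) = 5 + y
M(Q(6*3, -4))² = (5 - 4)² = 1² = 1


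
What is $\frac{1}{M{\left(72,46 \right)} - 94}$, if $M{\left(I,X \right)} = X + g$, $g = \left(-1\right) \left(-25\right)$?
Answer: $- \frac{1}{23} \approx -0.043478$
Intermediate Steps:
$g = 25$
$M{\left(I,X \right)} = 25 + X$ ($M{\left(I,X \right)} = X + 25 = 25 + X$)
$\frac{1}{M{\left(72,46 \right)} - 94} = \frac{1}{\left(25 + 46\right) - 94} = \frac{1}{71 - 94} = \frac{1}{-23} = - \frac{1}{23}$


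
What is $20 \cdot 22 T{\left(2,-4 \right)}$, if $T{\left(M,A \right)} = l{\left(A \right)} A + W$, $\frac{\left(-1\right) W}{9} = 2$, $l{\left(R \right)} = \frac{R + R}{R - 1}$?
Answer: $-10736$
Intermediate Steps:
$l{\left(R \right)} = \frac{2 R}{-1 + R}$
$W = -18$ ($W = \left(-9\right) 2 = -18$)
$T{\left(M,A \right)} = -18 + \frac{2 A^{2}}{-1 + A}$ ($T{\left(M,A \right)} = \frac{2 A}{-1 + A} A - 18 = \frac{2 A^{2}}{-1 + A} - 18 = -18 + \frac{2 A^{2}}{-1 + A}$)
$20 \cdot 22 T{\left(2,-4 \right)} = 20 \cdot 22 \frac{2 \left(9 + \left(-4\right)^{2} - -36\right)}{-1 - 4} = 440 \frac{2 \left(9 + 16 + 36\right)}{-5} = 440 \cdot 2 \left(- \frac{1}{5}\right) 61 = 440 \left(- \frac{122}{5}\right) = -10736$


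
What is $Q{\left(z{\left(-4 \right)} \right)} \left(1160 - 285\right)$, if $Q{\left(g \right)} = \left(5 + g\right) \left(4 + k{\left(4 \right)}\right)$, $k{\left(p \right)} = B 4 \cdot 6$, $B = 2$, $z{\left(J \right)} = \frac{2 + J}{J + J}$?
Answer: $238875$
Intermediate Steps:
$z{\left(J \right)} = \frac{2 + J}{2 J}$
$k{\left(p \right)} = 48$ ($k{\left(p \right)} = 2 \cdot 4 \cdot 6 = 8 \cdot 6 = 48$)
$Q{\left(g \right)} = 260 + 52 g$ ($Q{\left(g \right)} = \left(5 + g\right) \left(4 + 48\right) = \left(5 + g\right) 52 = 260 + 52 g$)
$Q{\left(z{\left(-4 \right)} \right)} \left(1160 - 285\right) = \left(260 + 52 \frac{2 - 4}{2 \left(-4\right)}\right) \left(1160 - 285\right) = \left(260 + 52 \cdot \frac{1}{2} \left(- \frac{1}{4}\right) \left(-2\right)\right) \left(1160 - 285\right) = \left(260 + 52 \cdot \frac{1}{4}\right) 875 = \left(260 + 13\right) 875 = 273 \cdot 875 = 238875$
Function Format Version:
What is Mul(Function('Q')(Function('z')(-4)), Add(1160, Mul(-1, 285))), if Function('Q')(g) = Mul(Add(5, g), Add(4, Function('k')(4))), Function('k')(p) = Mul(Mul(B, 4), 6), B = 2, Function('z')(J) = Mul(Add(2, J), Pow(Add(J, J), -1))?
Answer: 238875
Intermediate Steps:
Function('z')(J) = Mul(Rational(1, 2), Pow(J, -1), Add(2, J)) (Function('z')(J) = Mul(Add(2, J), Pow(Mul(2, J), -1)) = Mul(Add(2, J), Mul(Rational(1, 2), Pow(J, -1))) = Mul(Rational(1, 2), Pow(J, -1), Add(2, J)))
Function('k')(p) = 48 (Function('k')(p) = Mul(Mul(2, 4), 6) = Mul(8, 6) = 48)
Function('Q')(g) = Add(260, Mul(52, g)) (Function('Q')(g) = Mul(Add(5, g), Add(4, 48)) = Mul(Add(5, g), 52) = Add(260, Mul(52, g)))
Mul(Function('Q')(Function('z')(-4)), Add(1160, Mul(-1, 285))) = Mul(Add(260, Mul(52, Mul(Rational(1, 2), Pow(-4, -1), Add(2, -4)))), Add(1160, Mul(-1, 285))) = Mul(Add(260, Mul(52, Mul(Rational(1, 2), Rational(-1, 4), -2))), Add(1160, -285)) = Mul(Add(260, Mul(52, Rational(1, 4))), 875) = Mul(Add(260, 13), 875) = Mul(273, 875) = 238875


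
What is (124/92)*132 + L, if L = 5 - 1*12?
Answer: 3931/23 ≈ 170.91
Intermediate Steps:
L = -7 (L = 5 - 12 = -7)
(124/92)*132 + L = (124/92)*132 - 7 = (124*(1/92))*132 - 7 = (31/23)*132 - 7 = 4092/23 - 7 = 3931/23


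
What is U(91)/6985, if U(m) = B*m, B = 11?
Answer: 91/635 ≈ 0.14331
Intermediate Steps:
U(m) = 11*m
U(91)/6985 = (11*91)/6985 = 1001*(1/6985) = 91/635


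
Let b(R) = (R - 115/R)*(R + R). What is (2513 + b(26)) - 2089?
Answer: 1546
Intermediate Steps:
b(R) = 2*R*(R - 115/R) (b(R) = (R - 115/R)*(2*R) = 2*R*(R - 115/R))
(2513 + b(26)) - 2089 = (2513 + (-230 + 2*26²)) - 2089 = (2513 + (-230 + 2*676)) - 2089 = (2513 + (-230 + 1352)) - 2089 = (2513 + 1122) - 2089 = 3635 - 2089 = 1546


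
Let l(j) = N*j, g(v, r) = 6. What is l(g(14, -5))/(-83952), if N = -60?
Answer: 5/1166 ≈ 0.0042882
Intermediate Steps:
l(j) = -60*j
l(g(14, -5))/(-83952) = -60*6/(-83952) = -360*(-1/83952) = 5/1166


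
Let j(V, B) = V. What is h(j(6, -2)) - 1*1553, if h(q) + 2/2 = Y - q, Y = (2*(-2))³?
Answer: -1624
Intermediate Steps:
Y = -64 (Y = (-4)³ = -64)
h(q) = -65 - q (h(q) = -1 + (-64 - q) = -65 - q)
h(j(6, -2)) - 1*1553 = (-65 - 1*6) - 1*1553 = (-65 - 6) - 1553 = -71 - 1553 = -1624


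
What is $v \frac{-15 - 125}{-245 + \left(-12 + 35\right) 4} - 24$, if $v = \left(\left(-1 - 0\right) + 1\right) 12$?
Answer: $-24$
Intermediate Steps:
$v = 0$ ($v = \left(\left(-1 + 0\right) + 1\right) 12 = \left(-1 + 1\right) 12 = 0 \cdot 12 = 0$)
$v \frac{-15 - 125}{-245 + \left(-12 + 35\right) 4} - 24 = 0 \frac{-15 - 125}{-245 + \left(-12 + 35\right) 4} - 24 = 0 \left(- \frac{140}{-245 + 23 \cdot 4}\right) - 24 = 0 \left(- \frac{140}{-245 + 92}\right) - 24 = 0 \left(- \frac{140}{-153}\right) - 24 = 0 \left(\left(-140\right) \left(- \frac{1}{153}\right)\right) - 24 = 0 \cdot \frac{140}{153} - 24 = 0 - 24 = -24$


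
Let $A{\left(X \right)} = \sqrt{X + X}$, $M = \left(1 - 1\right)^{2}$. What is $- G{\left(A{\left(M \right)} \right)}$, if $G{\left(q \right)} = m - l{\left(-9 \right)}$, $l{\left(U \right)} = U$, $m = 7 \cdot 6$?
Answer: $-51$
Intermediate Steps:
$m = 42$
$M = 0$ ($M = 0^{2} = 0$)
$A{\left(X \right)} = \sqrt{2} \sqrt{X}$ ($A{\left(X \right)} = \sqrt{2 X} = \sqrt{2} \sqrt{X}$)
$G{\left(q \right)} = 51$ ($G{\left(q \right)} = 42 - -9 = 42 + 9 = 51$)
$- G{\left(A{\left(M \right)} \right)} = \left(-1\right) 51 = -51$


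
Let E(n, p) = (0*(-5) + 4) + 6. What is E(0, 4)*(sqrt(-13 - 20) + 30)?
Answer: 300 + 10*I*sqrt(33) ≈ 300.0 + 57.446*I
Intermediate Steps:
E(n, p) = 10 (E(n, p) = (0 + 4) + 6 = 4 + 6 = 10)
E(0, 4)*(sqrt(-13 - 20) + 30) = 10*(sqrt(-13 - 20) + 30) = 10*(sqrt(-33) + 30) = 10*(I*sqrt(33) + 30) = 10*(30 + I*sqrt(33)) = 300 + 10*I*sqrt(33)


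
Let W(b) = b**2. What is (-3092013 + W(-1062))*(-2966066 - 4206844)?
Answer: 14088807461790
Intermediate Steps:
(-3092013 + W(-1062))*(-2966066 - 4206844) = (-3092013 + (-1062)**2)*(-2966066 - 4206844) = (-3092013 + 1127844)*(-7172910) = -1964169*(-7172910) = 14088807461790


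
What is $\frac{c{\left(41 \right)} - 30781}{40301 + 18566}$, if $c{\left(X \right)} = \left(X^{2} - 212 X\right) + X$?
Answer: $- \frac{37751}{58867} \approx -0.64129$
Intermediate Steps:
$c{\left(X \right)} = X^{2} - 211 X$
$\frac{c{\left(41 \right)} - 30781}{40301 + 18566} = \frac{41 \left(-211 + 41\right) - 30781}{40301 + 18566} = \frac{41 \left(-170\right) - 30781}{58867} = \left(-6970 - 30781\right) \frac{1}{58867} = \left(-37751\right) \frac{1}{58867} = - \frac{37751}{58867}$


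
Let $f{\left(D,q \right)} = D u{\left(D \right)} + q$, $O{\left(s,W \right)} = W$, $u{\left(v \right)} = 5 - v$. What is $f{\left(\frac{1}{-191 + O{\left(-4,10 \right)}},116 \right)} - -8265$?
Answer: $\frac{274569035}{32761} \approx 8381.0$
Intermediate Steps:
$f{\left(D,q \right)} = q + D \left(5 - D\right)$ ($f{\left(D,q \right)} = D \left(5 - D\right) + q = q + D \left(5 - D\right)$)
$f{\left(\frac{1}{-191 + O{\left(-4,10 \right)}},116 \right)} - -8265 = \left(116 - \frac{-5 + \frac{1}{-191 + 10}}{-191 + 10}\right) - -8265 = \left(116 - \frac{-5 + \frac{1}{-181}}{-181}\right) + 8265 = \left(116 - - \frac{-5 - \frac{1}{181}}{181}\right) + 8265 = \left(116 - \left(- \frac{1}{181}\right) \left(- \frac{906}{181}\right)\right) + 8265 = \left(116 - \frac{906}{32761}\right) + 8265 = \frac{3799370}{32761} + 8265 = \frac{274569035}{32761}$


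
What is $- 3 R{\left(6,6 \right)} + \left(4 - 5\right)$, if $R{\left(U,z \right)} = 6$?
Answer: $-19$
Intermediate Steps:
$- 3 R{\left(6,6 \right)} + \left(4 - 5\right) = \left(-3\right) 6 + \left(4 - 5\right) = -18 - 1 = -19$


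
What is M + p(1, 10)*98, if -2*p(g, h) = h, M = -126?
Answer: -616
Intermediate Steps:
p(g, h) = -h/2
M + p(1, 10)*98 = -126 - 1/2*10*98 = -126 - 5*98 = -126 - 490 = -616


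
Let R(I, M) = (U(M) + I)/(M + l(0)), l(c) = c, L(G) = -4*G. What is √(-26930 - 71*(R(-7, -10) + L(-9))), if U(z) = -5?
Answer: 4*I*√46205/5 ≈ 171.96*I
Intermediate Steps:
R(I, M) = (-5 + I)/M (R(I, M) = (-5 + I)/(M + 0) = (-5 + I)/M)
√(-26930 - 71*(R(-7, -10) + L(-9))) = √(-26930 - 71*((-5 - 7)/(-10) - 4*(-9))) = √(-26930 - 71*(-⅒*(-12) + 36)) = √(-26930 - 71*(6/5 + 36)) = √(-26930 - 71*186/5) = √(-26930 - 13206/5) = √(-147856/5) = 4*I*√46205/5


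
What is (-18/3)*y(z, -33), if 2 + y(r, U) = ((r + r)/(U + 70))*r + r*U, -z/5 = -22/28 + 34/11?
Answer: -507459924/219373 ≈ -2313.2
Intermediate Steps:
z = -1775/154 (z = -5*(-22/28 + 34/11) = -5*(-22*1/28 + 34*(1/11)) = -5*(-11/14 + 34/11) = -5*355/154 = -1775/154 ≈ -11.526)
y(r, U) = -2 + U*r + 2*r**2/(70 + U) (y(r, U) = -2 + (((r + r)/(U + 70))*r + r*U) = -2 + (((2*r)/(70 + U))*r + U*r) = -2 + ((2*r/(70 + U))*r + U*r) = -2 + (2*r**2/(70 + U) + U*r) = -2 + (U*r + 2*r**2/(70 + U)) = -2 + U*r + 2*r**2/(70 + U))
(-18/3)*y(z, -33) = (-18/3)*((-140 - 2*(-33) + 2*(-1775/154)**2 - 1775/154*(-33)**2 + 70*(-33)*(-1775/154))/(70 - 33)) = (-18*1/3)*((-140 + 66 + 2*(3150625/23716) - 1775/154*1089 + 26625)/37) = -6*(-140 + 66 + 3150625/11858 - 175725/14 + 26625)/37 = -6*84576654/(37*5929) = -6*84576654/219373 = -507459924/219373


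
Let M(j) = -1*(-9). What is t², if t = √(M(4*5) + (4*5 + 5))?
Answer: 34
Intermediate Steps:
M(j) = 9
t = √34 (t = √(9 + (4*5 + 5)) = √(9 + (20 + 5)) = √(9 + 25) = √34 ≈ 5.8309)
t² = (√34)² = 34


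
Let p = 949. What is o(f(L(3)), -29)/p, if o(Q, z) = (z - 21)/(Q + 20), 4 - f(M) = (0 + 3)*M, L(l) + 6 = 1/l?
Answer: -50/38909 ≈ -0.0012851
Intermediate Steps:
L(l) = -6 + 1/l
f(M) = 4 - 3*M (f(M) = 4 - (0 + 3)*M = 4 - 3*M)
o(Q, z) = (-21 + z)/(20 + Q)
o(f(L(3)), -29)/p = ((-21 - 29)/(20 + (4 - 3*(-6 + 1/3))))/949 = (-50/(20 + (4 - 3*(-6 + ⅓))))*(1/949) = (-50/(20 + (4 - 3*(-17/3))))*(1/949) = (-50/(20 + (4 + 17)))*(1/949) = (-50/(20 + 21))*(1/949) = (-50/41)*(1/949) = ((1/41)*(-50))*(1/949) = -50/41*1/949 = -50/38909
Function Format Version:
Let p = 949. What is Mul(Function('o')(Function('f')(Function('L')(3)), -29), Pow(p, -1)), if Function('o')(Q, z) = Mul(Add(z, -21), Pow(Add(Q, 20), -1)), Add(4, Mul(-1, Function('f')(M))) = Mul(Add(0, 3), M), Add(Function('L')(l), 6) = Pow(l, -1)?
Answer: Rational(-50, 38909) ≈ -0.0012851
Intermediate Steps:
Function('L')(l) = Add(-6, Pow(l, -1))
Function('f')(M) = Add(4, Mul(-3, M)) (Function('f')(M) = Add(4, Mul(-1, Mul(Add(0, 3), M))) = Add(4, Mul(-1, Mul(3, M))) = Add(4, Mul(-3, M)))
Function('o')(Q, z) = Mul(Pow(Add(20, Q), -1), Add(-21, z)) (Function('o')(Q, z) = Mul(Add(-21, z), Pow(Add(20, Q), -1)) = Mul(Pow(Add(20, Q), -1), Add(-21, z)))
Mul(Function('o')(Function('f')(Function('L')(3)), -29), Pow(p, -1)) = Mul(Mul(Pow(Add(20, Add(4, Mul(-3, Add(-6, Pow(3, -1))))), -1), Add(-21, -29)), Pow(949, -1)) = Mul(Mul(Pow(Add(20, Add(4, Mul(-3, Add(-6, Rational(1, 3))))), -1), -50), Rational(1, 949)) = Mul(Mul(Pow(Add(20, Add(4, Mul(-3, Rational(-17, 3)))), -1), -50), Rational(1, 949)) = Mul(Mul(Pow(Add(20, Add(4, 17)), -1), -50), Rational(1, 949)) = Mul(Mul(Pow(Add(20, 21), -1), -50), Rational(1, 949)) = Mul(Mul(Pow(41, -1), -50), Rational(1, 949)) = Mul(Mul(Rational(1, 41), -50), Rational(1, 949)) = Mul(Rational(-50, 41), Rational(1, 949)) = Rational(-50, 38909)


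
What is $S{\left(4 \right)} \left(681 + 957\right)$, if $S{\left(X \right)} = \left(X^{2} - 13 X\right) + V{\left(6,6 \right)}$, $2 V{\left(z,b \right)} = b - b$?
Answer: $-58968$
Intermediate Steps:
$V{\left(z,b \right)} = 0$ ($V{\left(z,b \right)} = \frac{b - b}{2} = \frac{1}{2} \cdot 0 = 0$)
$S{\left(X \right)} = X^{2} - 13 X$ ($S{\left(X \right)} = \left(X^{2} - 13 X\right) + 0 = X^{2} - 13 X$)
$S{\left(4 \right)} \left(681 + 957\right) = 4 \left(-13 + 4\right) \left(681 + 957\right) = 4 \left(-9\right) 1638 = \left(-36\right) 1638 = -58968$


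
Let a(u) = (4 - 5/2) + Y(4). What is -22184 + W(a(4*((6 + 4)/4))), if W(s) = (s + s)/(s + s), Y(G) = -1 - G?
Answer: -22183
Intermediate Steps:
a(u) = -7/2 (a(u) = (4 - 5/2) + (-1 - 1*4) = (4 - 5*½) + (-1 - 4) = (4 - 5/2) - 5 = 3/2 - 5 = -7/2)
W(s) = 1 (W(s) = (2*s)/((2*s)) = (2*s)*(1/(2*s)) = 1)
-22184 + W(a(4*((6 + 4)/4))) = -22184 + 1 = -22183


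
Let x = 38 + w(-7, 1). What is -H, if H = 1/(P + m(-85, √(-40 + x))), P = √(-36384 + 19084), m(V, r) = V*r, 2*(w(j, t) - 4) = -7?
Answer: 2*I/(5*(-17*√6 + 4*√173)) ≈ 0.036462*I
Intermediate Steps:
w(j, t) = ½ (w(j, t) = 4 + (½)*(-7) = 4 - 7/2 = ½)
x = 77/2 (x = 38 + ½ = 77/2 ≈ 38.500)
P = 10*I*√173 (P = √(-17300) = 10*I*√173 ≈ 131.53*I)
H = 1/(10*I*√173 - 85*I*√6/2) (H = 1/(10*I*√173 - 85*√(-40 + 77/2)) = 1/(10*I*√173 - 85*I*√6/2) ≈ -0.036462*I)
-H = -(-2)*I/(-85*√6 + 20*√173) = 2*I/(-85*√6 + 20*√173)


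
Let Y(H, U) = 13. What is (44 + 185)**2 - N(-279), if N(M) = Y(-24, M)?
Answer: 52428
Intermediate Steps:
N(M) = 13
(44 + 185)**2 - N(-279) = (44 + 185)**2 - 1*13 = 229**2 - 13 = 52441 - 13 = 52428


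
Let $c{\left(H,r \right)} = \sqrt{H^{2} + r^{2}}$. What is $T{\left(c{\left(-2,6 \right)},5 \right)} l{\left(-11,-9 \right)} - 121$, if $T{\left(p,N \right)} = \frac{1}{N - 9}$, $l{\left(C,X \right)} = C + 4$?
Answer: $- \frac{477}{4} \approx -119.25$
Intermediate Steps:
$l{\left(C,X \right)} = 4 + C$
$T{\left(p,N \right)} = \frac{1}{-9 + N}$
$T{\left(c{\left(-2,6 \right)},5 \right)} l{\left(-11,-9 \right)} - 121 = \frac{4 - 11}{-9 + 5} - 121 = \frac{1}{-4} \left(-7\right) - 121 = \left(- \frac{1}{4}\right) \left(-7\right) - 121 = \frac{7}{4} - 121 = - \frac{477}{4}$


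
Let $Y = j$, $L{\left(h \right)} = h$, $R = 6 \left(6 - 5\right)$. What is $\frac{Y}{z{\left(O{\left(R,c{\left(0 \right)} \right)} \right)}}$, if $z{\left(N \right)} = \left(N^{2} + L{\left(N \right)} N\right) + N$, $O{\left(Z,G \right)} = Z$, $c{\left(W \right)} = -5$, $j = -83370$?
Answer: $- \frac{13895}{13} \approx -1068.8$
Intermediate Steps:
$R = 6$ ($R = 6 \cdot 1 = 6$)
$z{\left(N \right)} = N + 2 N^{2}$ ($z{\left(N \right)} = \left(N^{2} + N N\right) + N = \left(N^{2} + N^{2}\right) + N = 2 N^{2} + N = N + 2 N^{2}$)
$Y = -83370$
$\frac{Y}{z{\left(O{\left(R,c{\left(0 \right)} \right)} \right)}} = - \frac{83370}{6 \left(1 + 2 \cdot 6\right)} = - \frac{83370}{6 \left(1 + 12\right)} = - \frac{83370}{6 \cdot 13} = - \frac{83370}{78} = \left(-83370\right) \frac{1}{78} = - \frac{13895}{13}$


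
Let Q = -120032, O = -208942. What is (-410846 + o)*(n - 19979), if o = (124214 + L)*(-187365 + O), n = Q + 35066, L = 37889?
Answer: 6741977905989315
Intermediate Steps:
n = -84966 (n = -120032 + 35066 = -84966)
o = -64242553621 (o = (124214 + 37889)*(-187365 - 208942) = 162103*(-396307) = -64242553621)
(-410846 + o)*(n - 19979) = (-410846 - 64242553621)*(-84966 - 19979) = -64242964467*(-104945) = 6741977905989315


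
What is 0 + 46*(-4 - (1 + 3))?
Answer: -368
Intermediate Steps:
0 + 46*(-4 - (1 + 3)) = 0 + 46*(-4 - 1*4) = 0 + 46*(-4 - 4) = 0 + 46*(-8) = 0 - 368 = -368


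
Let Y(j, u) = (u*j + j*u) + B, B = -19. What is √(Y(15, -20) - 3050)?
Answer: I*√3669 ≈ 60.572*I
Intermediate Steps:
Y(j, u) = -19 + 2*j*u (Y(j, u) = (u*j + j*u) - 19 = (j*u + j*u) - 19 = 2*j*u - 19 = -19 + 2*j*u)
√(Y(15, -20) - 3050) = √((-19 + 2*15*(-20)) - 3050) = √((-19 - 600) - 3050) = √(-619 - 3050) = √(-3669) = I*√3669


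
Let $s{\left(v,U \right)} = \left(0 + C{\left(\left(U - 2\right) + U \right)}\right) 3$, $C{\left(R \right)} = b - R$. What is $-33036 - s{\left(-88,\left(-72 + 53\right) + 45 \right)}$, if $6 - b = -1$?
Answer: $-32907$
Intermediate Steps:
$b = 7$ ($b = 6 - -1 = 6 + 1 = 7$)
$C{\left(R \right)} = 7 - R$
$s{\left(v,U \right)} = 27 - 6 U$ ($s{\left(v,U \right)} = \left(0 - \left(-9 + 2 U\right)\right) 3 = \left(9 - 2 U\right) 3 = 27 - 6 U$)
$-33036 - s{\left(-88,\left(-72 + 53\right) + 45 \right)} = -33036 - \left(27 - 6 \left(\left(-72 + 53\right) + 45\right)\right) = -33036 - \left(27 - 6 \left(-19 + 45\right)\right) = -33036 - \left(27 - 156\right) = -33036 - -129 = -33036 + 129 = -32907$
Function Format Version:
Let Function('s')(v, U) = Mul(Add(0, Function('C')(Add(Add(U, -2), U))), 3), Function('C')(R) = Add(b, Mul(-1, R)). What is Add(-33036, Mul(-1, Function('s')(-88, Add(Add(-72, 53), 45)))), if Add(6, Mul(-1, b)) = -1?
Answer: -32907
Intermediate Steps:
b = 7 (b = Add(6, Mul(-1, -1)) = Add(6, 1) = 7)
Function('C')(R) = Add(7, Mul(-1, R))
Function('s')(v, U) = Add(27, Mul(-6, U)) (Function('s')(v, U) = Mul(Add(0, Add(7, Mul(-1, Add(Add(U, -2), U)))), 3) = Mul(Add(0, Add(7, Mul(-1, Add(Add(-2, U), U)))), 3) = Mul(Add(0, Add(7, Mul(-1, Add(-2, Mul(2, U))))), 3) = Mul(Add(0, Add(7, Add(2, Mul(-2, U)))), 3) = Mul(Add(0, Add(9, Mul(-2, U))), 3) = Mul(Add(9, Mul(-2, U)), 3) = Add(27, Mul(-6, U)))
Add(-33036, Mul(-1, Function('s')(-88, Add(Add(-72, 53), 45)))) = Add(-33036, Mul(-1, Add(27, Mul(-6, Add(Add(-72, 53), 45))))) = Add(-33036, Mul(-1, Add(27, Mul(-6, Add(-19, 45))))) = Add(-33036, Mul(-1, Add(27, Mul(-6, 26)))) = Add(-33036, Mul(-1, Add(27, -156))) = Add(-33036, Mul(-1, -129)) = Add(-33036, 129) = -32907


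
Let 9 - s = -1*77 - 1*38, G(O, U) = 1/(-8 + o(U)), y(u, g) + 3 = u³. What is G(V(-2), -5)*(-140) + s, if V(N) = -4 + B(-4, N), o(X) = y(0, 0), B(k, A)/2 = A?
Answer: 1504/11 ≈ 136.73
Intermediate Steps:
y(u, g) = -3 + u³
B(k, A) = 2*A
o(X) = -3 (o(X) = -3 + 0³ = -3 + 0 = -3)
V(N) = -4 + 2*N
G(O, U) = -1/11 (G(O, U) = 1/(-8 - 3) = 1/(-11) = -1/11)
s = 124 (s = 9 - (-1*77 - 1*38) = 9 - (-77 - 38) = 9 - 1*(-115) = 9 + 115 = 124)
G(V(-2), -5)*(-140) + s = -1/11*(-140) + 124 = 140/11 + 124 = 1504/11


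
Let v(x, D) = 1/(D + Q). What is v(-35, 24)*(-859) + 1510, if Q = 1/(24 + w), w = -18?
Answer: 213796/145 ≈ 1474.5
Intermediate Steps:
Q = ⅙ (Q = 1/(24 - 18) = 1/6 = ⅙ ≈ 0.16667)
v(x, D) = 1/(⅙ + D) (v(x, D) = 1/(D + ⅙) = 1/(⅙ + D))
v(-35, 24)*(-859) + 1510 = (6/(1 + 6*24))*(-859) + 1510 = (6/(1 + 144))*(-859) + 1510 = (6/145)*(-859) + 1510 = -5154/145 + 1510 = 213796/145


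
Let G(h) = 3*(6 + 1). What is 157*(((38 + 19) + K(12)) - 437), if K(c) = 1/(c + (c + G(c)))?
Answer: -2684543/45 ≈ -59657.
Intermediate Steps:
G(h) = 21 (G(h) = 3*7 = 21)
K(c) = 1/(21 + 2*c) (K(c) = 1/(c + (c + 21)) = 1/(c + (21 + c)) = 1/(21 + 2*c))
157*(((38 + 19) + K(12)) - 437) = 157*(((38 + 19) + 1/(21 + 2*12)) - 437) = 157*((57 + 1/(21 + 24)) - 437) = 157*((57 + 1/45) - 437) = 157*(2566/45 - 437) = 157*(-17099/45) = -2684543/45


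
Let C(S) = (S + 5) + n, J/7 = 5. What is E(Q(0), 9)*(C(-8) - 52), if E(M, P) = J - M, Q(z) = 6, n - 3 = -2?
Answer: -1566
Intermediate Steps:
n = 1 (n = 3 - 2 = 1)
J = 35 (J = 7*5 = 35)
E(M, P) = 35 - M
C(S) = 6 + S (C(S) = (S + 5) + 1 = (5 + S) + 1 = 6 + S)
E(Q(0), 9)*(C(-8) - 52) = (35 - 1*6)*((6 - 8) - 52) = (35 - 6)*(-2 - 52) = 29*(-54) = -1566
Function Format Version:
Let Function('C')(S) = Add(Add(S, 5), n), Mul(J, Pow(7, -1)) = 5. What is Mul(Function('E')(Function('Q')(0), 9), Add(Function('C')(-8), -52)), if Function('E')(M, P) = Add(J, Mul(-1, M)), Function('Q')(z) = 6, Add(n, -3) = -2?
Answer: -1566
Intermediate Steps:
n = 1 (n = Add(3, -2) = 1)
J = 35 (J = Mul(7, 5) = 35)
Function('E')(M, P) = Add(35, Mul(-1, M))
Function('C')(S) = Add(6, S) (Function('C')(S) = Add(Add(S, 5), 1) = Add(Add(5, S), 1) = Add(6, S))
Mul(Function('E')(Function('Q')(0), 9), Add(Function('C')(-8), -52)) = Mul(Add(35, Mul(-1, 6)), Add(Add(6, -8), -52)) = Mul(Add(35, -6), Add(-2, -52)) = Mul(29, -54) = -1566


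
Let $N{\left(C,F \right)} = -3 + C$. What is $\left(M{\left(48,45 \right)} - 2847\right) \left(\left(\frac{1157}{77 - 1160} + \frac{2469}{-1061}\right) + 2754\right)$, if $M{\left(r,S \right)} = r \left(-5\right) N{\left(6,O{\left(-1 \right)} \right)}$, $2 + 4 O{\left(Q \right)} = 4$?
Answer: $- \frac{3757974799622}{383021} \approx -9.8114 \cdot 10^{6}$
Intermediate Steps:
$O{\left(Q \right)} = \frac{1}{2}$ ($O{\left(Q \right)} = - \frac{1}{2} + \frac{1}{4} \cdot 4 = - \frac{1}{2} + 1 = \frac{1}{2}$)
$M{\left(r,S \right)} = - 15 r$ ($M{\left(r,S \right)} = r \left(-5\right) \left(-3 + 6\right) = - 5 r 3 = - 15 r$)
$\left(M{\left(48,45 \right)} - 2847\right) \left(\left(\frac{1157}{77 - 1160} + \frac{2469}{-1061}\right) + 2754\right) = \left(\left(-15\right) 48 - 2847\right) \left(\left(\frac{1157}{77 - 1160} + \frac{2469}{-1061}\right) + 2754\right) = \left(-720 - 2847\right) \left(\left(\frac{1157}{77 - 1160} + 2469 \left(- \frac{1}{1061}\right)\right) + 2754\right) = - 3567 \left(\left(\frac{1157}{-1083} - \frac{2469}{1061}\right) + 2754\right) = - 3567 \left(\left(1157 \left(- \frac{1}{1083}\right) - \frac{2469}{1061}\right) + 2754\right) = - 3567 \left(\left(- \frac{1157}{1083} - \frac{2469}{1061}\right) + 2754\right) = - 3567 \left(- \frac{3901504}{1149063} + 2754\right) = \left(-3567\right) \frac{3160617998}{1149063} = - \frac{3757974799622}{383021}$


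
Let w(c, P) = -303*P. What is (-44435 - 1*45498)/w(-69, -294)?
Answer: -89933/89082 ≈ -1.0096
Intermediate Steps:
(-44435 - 1*45498)/w(-69, -294) = (-44435 - 1*45498)/((-303*(-294))) = (-44435 - 45498)/89082 = -89933*1/89082 = -89933/89082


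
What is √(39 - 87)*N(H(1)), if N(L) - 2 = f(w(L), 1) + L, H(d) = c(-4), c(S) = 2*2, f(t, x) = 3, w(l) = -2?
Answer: 36*I*√3 ≈ 62.354*I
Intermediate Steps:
c(S) = 4
H(d) = 4
N(L) = 5 + L (N(L) = 2 + (3 + L) = 5 + L)
√(39 - 87)*N(H(1)) = √(39 - 87)*(5 + 4) = √(-48)*9 = (4*I*√3)*9 = 36*I*√3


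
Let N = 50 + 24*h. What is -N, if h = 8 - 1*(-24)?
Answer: -818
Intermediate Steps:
h = 32 (h = 8 + 24 = 32)
N = 818 (N = 50 + 24*32 = 50 + 768 = 818)
-N = -1*818 = -818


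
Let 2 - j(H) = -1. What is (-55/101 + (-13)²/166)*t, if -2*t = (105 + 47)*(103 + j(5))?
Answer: -31978292/8383 ≈ -3814.7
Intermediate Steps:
j(H) = 3 (j(H) = 2 - 1*(-1) = 2 + 1 = 3)
t = -8056 (t = -(105 + 47)*(103 + 3)/2 = -76*106 = -½*16112 = -8056)
(-55/101 + (-13)²/166)*t = (-55/101 + (-13)²/166)*(-8056) = (-55*1/101 + 169*(1/166))*(-8056) = (-55/101 + 169/166)*(-8056) = (7939/16766)*(-8056) = -31978292/8383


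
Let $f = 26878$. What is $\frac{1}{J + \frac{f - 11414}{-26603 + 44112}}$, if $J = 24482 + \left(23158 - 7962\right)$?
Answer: $\frac{17509}{694737566} \approx 2.5202 \cdot 10^{-5}$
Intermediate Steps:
$J = 39678$ ($J = 24482 + 15196 = 39678$)
$\frac{1}{J + \frac{f - 11414}{-26603 + 44112}} = \frac{1}{39678 + \frac{26878 - 11414}{-26603 + 44112}} = \frac{1}{39678 + \frac{15464}{17509}} = \frac{1}{\frac{694737566}{17509}} = \frac{17509}{694737566}$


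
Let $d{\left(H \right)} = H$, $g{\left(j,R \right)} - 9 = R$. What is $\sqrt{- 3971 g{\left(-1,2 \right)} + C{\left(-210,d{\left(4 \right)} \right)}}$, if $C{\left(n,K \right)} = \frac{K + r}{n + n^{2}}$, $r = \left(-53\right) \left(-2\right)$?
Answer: $\frac{i \sqrt{6954058482}}{399} \approx 209.0 i$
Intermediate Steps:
$g{\left(j,R \right)} = 9 + R$
$r = 106$
$C{\left(n,K \right)} = \frac{106 + K}{n + n^{2}}$ ($C{\left(n,K \right)} = \frac{K + 106}{n + n^{2}} = \frac{106 + K}{n + n^{2}}$)
$\sqrt{- 3971 g{\left(-1,2 \right)} + C{\left(-210,d{\left(4 \right)} \right)}} = \sqrt{- 3971 \left(9 + 2\right) + \frac{106 + 4}{\left(-210\right) \left(1 - 210\right)}} = \sqrt{\left(-3971\right) 11 - \frac{1}{210} \frac{1}{-209} \cdot 110} = \sqrt{-43681 - \left(- \frac{1}{43890}\right) 110} = \sqrt{-43681 + \frac{1}{399}} = \sqrt{- \frac{17428718}{399}} = \frac{i \sqrt{6954058482}}{399}$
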